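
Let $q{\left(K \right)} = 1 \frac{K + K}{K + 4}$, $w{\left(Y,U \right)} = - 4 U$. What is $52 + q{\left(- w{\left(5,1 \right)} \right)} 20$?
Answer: $72$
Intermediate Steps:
$q{\left(K \right)} = \frac{2 K}{4 + K}$ ($q{\left(K \right)} = 1 \frac{2 K}{4 + K} = \frac{2 K}{4 + K}$)
$52 + q{\left(- w{\left(5,1 \right)} \right)} 20 = 52 + \frac{2 \left(- \left(-4\right) 1\right)}{4 - \left(-4\right) 1} \cdot 20 = 52 + \frac{2 \left(\left(-1\right) \left(-4\right)\right)}{4 - -4} \cdot 20 = 52 + 2 \cdot 4 \frac{1}{4 + 4} \cdot 20 = 52 + 2 \cdot 4 \cdot \frac{1}{8} \cdot 20 = 52 + 1 \cdot 20 = 52 + 20 = 72$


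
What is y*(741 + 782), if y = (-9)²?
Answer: 123363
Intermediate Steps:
y = 81
y*(741 + 782) = 81*(741 + 782) = 81*1523 = 123363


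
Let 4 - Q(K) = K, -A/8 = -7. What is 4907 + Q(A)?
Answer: 4855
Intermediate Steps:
A = 56 (A = -8*(-7) = 56)
Q(K) = 4 - K
4907 + Q(A) = 4907 + (4 - 1*56) = 4907 + (4 - 56) = 4907 - 52 = 4855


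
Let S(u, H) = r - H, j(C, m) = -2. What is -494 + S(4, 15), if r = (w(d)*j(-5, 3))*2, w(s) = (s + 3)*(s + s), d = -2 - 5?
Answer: -733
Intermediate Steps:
d = -7
w(s) = 2*s*(3 + s) (w(s) = (3 + s)*(2*s) = 2*s*(3 + s))
r = -224 (r = ((2*(-7)*(3 - 7))*(-2))*2 = ((2*(-7)*(-4))*(-2))*2 = (56*(-2))*2 = -112*2 = -224)
S(u, H) = -224 - H
-494 + S(4, 15) = -494 + (-224 - 1*15) = -494 + (-224 - 15) = -494 - 239 = -733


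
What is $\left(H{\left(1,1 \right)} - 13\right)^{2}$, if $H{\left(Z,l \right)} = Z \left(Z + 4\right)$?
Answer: $64$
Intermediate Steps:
$H{\left(Z,l \right)} = Z \left(4 + Z\right)$
$\left(H{\left(1,1 \right)} - 13\right)^{2} = \left(1 \left(4 + 1\right) - 13\right)^{2} = \left(1 \cdot 5 - 13\right)^{2} = \left(5 - 13\right)^{2} = \left(-8\right)^{2} = 64$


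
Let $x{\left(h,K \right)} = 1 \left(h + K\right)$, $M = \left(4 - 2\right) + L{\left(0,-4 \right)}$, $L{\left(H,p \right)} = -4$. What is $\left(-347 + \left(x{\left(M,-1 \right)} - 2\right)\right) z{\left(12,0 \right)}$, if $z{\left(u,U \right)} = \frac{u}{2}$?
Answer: $-2112$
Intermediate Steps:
$z{\left(u,U \right)} = \frac{u}{2}$ ($z{\left(u,U \right)} = u \frac{1}{2} = \frac{u}{2}$)
$M = -2$ ($M = \left(4 - 2\right) - 4 = 2 - 4 = -2$)
$x{\left(h,K \right)} = K + h$ ($x{\left(h,K \right)} = 1 \left(K + h\right) = K + h$)
$\left(-347 + \left(x{\left(M,-1 \right)} - 2\right)\right) z{\left(12,0 \right)} = \left(-347 - 5\right) \frac{1}{2} \cdot 12 = \left(-347 - 5\right) 6 = \left(-352\right) 6 = -2112$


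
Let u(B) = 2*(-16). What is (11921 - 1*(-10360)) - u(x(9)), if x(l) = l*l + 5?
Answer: 22313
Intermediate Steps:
x(l) = 5 + l² (x(l) = l² + 5 = 5 + l²)
u(B) = -32
(11921 - 1*(-10360)) - u(x(9)) = (11921 - 1*(-10360)) - 1*(-32) = (11921 + 10360) + 32 = 22281 + 32 = 22313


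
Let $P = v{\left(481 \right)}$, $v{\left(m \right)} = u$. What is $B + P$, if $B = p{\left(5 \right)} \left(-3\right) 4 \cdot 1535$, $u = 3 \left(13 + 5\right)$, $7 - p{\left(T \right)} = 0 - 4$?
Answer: $-202566$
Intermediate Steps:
$p{\left(T \right)} = 11$ ($p{\left(T \right)} = 7 - \left(0 - 4\right) = 7 - -4 = 7 + 4 = 11$)
$u = 54$ ($u = 3 \cdot 18 = 54$)
$v{\left(m \right)} = 54$
$P = 54$
$B = -202620$ ($B = 11 \left(-3\right) 4 \cdot 1535 = \left(-33\right) 4 \cdot 1535 = \left(-132\right) 1535 = -202620$)
$B + P = -202620 + 54 = -202566$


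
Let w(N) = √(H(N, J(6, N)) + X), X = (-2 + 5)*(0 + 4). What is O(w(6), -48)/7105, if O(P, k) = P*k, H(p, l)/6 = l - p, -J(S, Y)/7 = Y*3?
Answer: -96*I*√195/7105 ≈ -0.18868*I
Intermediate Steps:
J(S, Y) = -21*Y (J(S, Y) = -7*Y*3 = -21*Y)
H(p, l) = -6*p + 6*l (H(p, l) = 6*(l - p) = -6*p + 6*l)
X = 12 (X = 3*4 = 12)
w(N) = √(12 - 132*N) (w(N) = √((-6*N + 6*(-21*N)) + 12) = √((-6*N - 126*N) + 12) = √(-132*N + 12) = √(12 - 132*N))
O(w(6), -48)/7105 = ((2*√(3 - 33*6))*(-48))/7105 = ((2*√(3 - 198))*(-48))*(1/7105) = ((2*√(-195))*(-48))*(1/7105) = ((2*(I*√195))*(-48))*(1/7105) = ((2*I*√195)*(-48))*(1/7105) = -96*I*√195*(1/7105) = -96*I*√195/7105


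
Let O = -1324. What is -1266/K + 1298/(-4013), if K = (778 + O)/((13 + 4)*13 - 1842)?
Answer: -1372688521/365183 ≈ -3758.9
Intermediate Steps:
K = 546/1621 (K = (778 - 1324)/((13 + 4)*13 - 1842) = -546/(17*13 - 1842) = -546/(221 - 1842) = -546/(-1621) = -546*(-1/1621) = 546/1621 ≈ 0.33683)
-1266/K + 1298/(-4013) = -1266/546/1621 + 1298/(-4013) = -1266*1621/546 + 1298*(-1/4013) = -342031/91 - 1298/4013 = -1372688521/365183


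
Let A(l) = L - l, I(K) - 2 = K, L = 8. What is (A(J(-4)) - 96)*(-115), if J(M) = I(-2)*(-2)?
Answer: 10120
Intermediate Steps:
I(K) = 2 + K
J(M) = 0 (J(M) = (2 - 2)*(-2) = 0*(-2) = 0)
A(l) = 8 - l
(A(J(-4)) - 96)*(-115) = ((8 - 1*0) - 96)*(-115) = ((8 + 0) - 96)*(-115) = (8 - 96)*(-115) = -88*(-115) = 10120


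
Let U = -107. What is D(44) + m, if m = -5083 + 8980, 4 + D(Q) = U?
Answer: 3786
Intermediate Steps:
D(Q) = -111 (D(Q) = -4 - 107 = -111)
m = 3897
D(44) + m = -111 + 3897 = 3786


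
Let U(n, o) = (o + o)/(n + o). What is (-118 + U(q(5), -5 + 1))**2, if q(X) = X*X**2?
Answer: 204089796/14641 ≈ 13940.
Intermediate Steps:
q(X) = X**3
U(n, o) = 2*o/(n + o) (U(n, o) = (2*o)/(n + o) = 2*o/(n + o))
(-118 + U(q(5), -5 + 1))**2 = (-118 + 2*(-5 + 1)/(5**3 + (-5 + 1)))**2 = (-118 + 2*(-4)/(125 - 4))**2 = (-118 + 2*(-4)/121)**2 = (-118 + 2*(-4)*(1/121))**2 = (-118 - 8/121)**2 = (-14286/121)**2 = 204089796/14641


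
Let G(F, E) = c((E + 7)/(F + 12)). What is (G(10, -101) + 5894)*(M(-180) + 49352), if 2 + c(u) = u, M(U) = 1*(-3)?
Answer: 3196087985/11 ≈ 2.9055e+8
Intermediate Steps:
M(U) = -3
c(u) = -2 + u
G(F, E) = -2 + (7 + E)/(12 + F) (G(F, E) = -2 + (E + 7)/(F + 12) = -2 + (7 + E)/(12 + F))
(G(10, -101) + 5894)*(M(-180) + 49352) = ((-17 - 101 - 2*10)/(12 + 10) + 5894)*(-3 + 49352) = ((-17 - 101 - 20)/22 + 5894)*49349 = ((1/22)*(-138) + 5894)*49349 = (-69/11 + 5894)*49349 = (64765/11)*49349 = 3196087985/11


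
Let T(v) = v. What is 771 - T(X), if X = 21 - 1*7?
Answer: 757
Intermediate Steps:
X = 14 (X = 21 - 7 = 14)
771 - T(X) = 771 - 1*14 = 771 - 14 = 757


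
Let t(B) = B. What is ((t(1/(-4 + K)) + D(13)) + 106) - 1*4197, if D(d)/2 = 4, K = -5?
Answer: -36748/9 ≈ -4083.1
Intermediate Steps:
D(d) = 8 (D(d) = 2*4 = 8)
((t(1/(-4 + K)) + D(13)) + 106) - 1*4197 = ((1/(-4 - 5) + 8) + 106) - 1*4197 = ((1/(-9) + 8) + 106) - 4197 = ((-⅑ + 8) + 106) - 4197 = (71/9 + 106) - 4197 = 1025/9 - 4197 = -36748/9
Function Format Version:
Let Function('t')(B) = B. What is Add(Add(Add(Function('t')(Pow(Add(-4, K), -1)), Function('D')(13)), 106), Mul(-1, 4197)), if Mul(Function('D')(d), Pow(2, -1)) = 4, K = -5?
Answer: Rational(-36748, 9) ≈ -4083.1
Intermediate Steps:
Function('D')(d) = 8 (Function('D')(d) = Mul(2, 4) = 8)
Add(Add(Add(Function('t')(Pow(Add(-4, K), -1)), Function('D')(13)), 106), Mul(-1, 4197)) = Add(Add(Add(Pow(Add(-4, -5), -1), 8), 106), Mul(-1, 4197)) = Add(Add(Add(Pow(-9, -1), 8), 106), -4197) = Add(Add(Add(Rational(-1, 9), 8), 106), -4197) = Add(Add(Rational(71, 9), 106), -4197) = Add(Rational(1025, 9), -4197) = Rational(-36748, 9)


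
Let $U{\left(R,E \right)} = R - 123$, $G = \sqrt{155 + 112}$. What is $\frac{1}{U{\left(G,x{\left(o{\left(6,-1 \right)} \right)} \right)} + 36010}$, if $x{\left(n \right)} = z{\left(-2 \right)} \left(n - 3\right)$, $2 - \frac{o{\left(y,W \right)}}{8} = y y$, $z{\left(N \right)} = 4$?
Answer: $\frac{35887}{1287876502} - \frac{\sqrt{267}}{1287876502} \approx 2.7853 \cdot 10^{-5}$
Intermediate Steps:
$o{\left(y,W \right)} = 16 - 8 y^{2}$ ($o{\left(y,W \right)} = 16 - 8 y y = 16 - 8 y^{2}$)
$x{\left(n \right)} = -12 + 4 n$ ($x{\left(n \right)} = 4 \left(n - 3\right) = 4 \left(-3 + n\right) = -12 + 4 n$)
$G = \sqrt{267} \approx 16.34$
$U{\left(R,E \right)} = -123 + R$ ($U{\left(R,E \right)} = R - 123 = -123 + R$)
$\frac{1}{U{\left(G,x{\left(o{\left(6,-1 \right)} \right)} \right)} + 36010} = \frac{1}{\left(-123 + \sqrt{267}\right) + 36010} = \frac{1}{35887 + \sqrt{267}}$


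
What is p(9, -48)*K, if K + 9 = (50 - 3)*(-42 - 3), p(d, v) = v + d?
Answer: 82836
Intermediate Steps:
p(d, v) = d + v
K = -2124 (K = -9 + (50 - 3)*(-42 - 3) = -9 + 47*(-45) = -9 - 2115 = -2124)
p(9, -48)*K = (9 - 48)*(-2124) = -39*(-2124) = 82836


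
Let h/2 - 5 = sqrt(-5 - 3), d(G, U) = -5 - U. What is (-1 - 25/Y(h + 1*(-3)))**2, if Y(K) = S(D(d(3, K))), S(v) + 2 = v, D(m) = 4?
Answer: 729/4 ≈ 182.25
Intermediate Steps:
S(v) = -2 + v
h = 10 + 4*I*sqrt(2) (h = 10 + 2*sqrt(-5 - 3) = 10 + 2*sqrt(-8) = 10 + 2*(2*I*sqrt(2)) = 10 + 4*I*sqrt(2) ≈ 10.0 + 5.6569*I)
Y(K) = 2 (Y(K) = -2 + 4 = 2)
(-1 - 25/Y(h + 1*(-3)))**2 = (-1 - 25/2)**2 = (-27/2)**2 = 729/4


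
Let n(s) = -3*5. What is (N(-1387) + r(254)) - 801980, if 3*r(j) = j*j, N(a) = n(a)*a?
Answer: -2279009/3 ≈ -7.5967e+5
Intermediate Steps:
n(s) = -15
N(a) = -15*a
r(j) = j²/3 (r(j) = (j*j)/3 = j²/3)
(N(-1387) + r(254)) - 801980 = (-15*(-1387) + (⅓)*254²) - 801980 = (20805 + (⅓)*64516) - 801980 = (20805 + 64516/3) - 801980 = 126931/3 - 801980 = -2279009/3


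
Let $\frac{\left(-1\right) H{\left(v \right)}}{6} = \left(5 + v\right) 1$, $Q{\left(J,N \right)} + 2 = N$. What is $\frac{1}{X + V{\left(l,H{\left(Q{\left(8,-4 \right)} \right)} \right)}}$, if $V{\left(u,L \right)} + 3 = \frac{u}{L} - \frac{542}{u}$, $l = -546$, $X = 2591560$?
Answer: $\frac{273}{707470489} \approx 3.8588 \cdot 10^{-7}$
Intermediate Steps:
$Q{\left(J,N \right)} = -2 + N$
$H{\left(v \right)} = -30 - 6 v$ ($H{\left(v \right)} = - 6 \left(5 + v\right) 1 = - 6 \left(5 + v\right) = -30 - 6 v$)
$V{\left(u,L \right)} = -3 - \frac{542}{u} + \frac{u}{L}$ ($V{\left(u,L \right)} = -3 - \left(\frac{542}{u} - \frac{u}{L}\right) = -3 - \frac{542}{u} + \frac{u}{L}$)
$\frac{1}{X + V{\left(l,H{\left(Q{\left(8,-4 \right)} \right)} \right)}} = \frac{1}{2591560 - \left(3 - \frac{271}{273} + \frac{546}{-30 - 6 \left(-2 - 4\right)}\right)} = \frac{1}{2591560 - \left(\frac{548}{273} + \frac{546}{-30 - -36}\right)} = \frac{1}{2591560 - \left(\frac{548}{273} + \frac{546}{-30 + 36}\right)} = \frac{1}{2591560 - \left(\frac{548}{273} + 91\right)} = \frac{1}{2591560 - \frac{25391}{273}} = \frac{1}{\frac{707470489}{273}} = \frac{273}{707470489}$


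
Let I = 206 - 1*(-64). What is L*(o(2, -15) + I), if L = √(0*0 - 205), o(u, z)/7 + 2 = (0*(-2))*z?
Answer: 256*I*√205 ≈ 3665.4*I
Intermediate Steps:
o(u, z) = -14 (o(u, z) = -14 + 7*((0*(-2))*z) = -14 + 7*(0*z) = -14 + 7*0 = -14 + 0 = -14)
I = 270 (I = 206 + 64 = 270)
L = I*√205 (L = √(0 - 205) = √(-205) = I*√205 ≈ 14.318*I)
L*(o(2, -15) + I) = (I*√205)*(-14 + 270) = (I*√205)*256 = 256*I*√205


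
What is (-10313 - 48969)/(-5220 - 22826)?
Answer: 29641/14023 ≈ 2.1137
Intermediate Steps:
(-10313 - 48969)/(-5220 - 22826) = -59282/(-28046) = -59282*(-1/28046) = 29641/14023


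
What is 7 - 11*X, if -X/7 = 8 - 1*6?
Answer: 161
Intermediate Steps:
X = -14 (X = -7*(8 - 1*6) = -7*(8 - 6) = -7*2 = -14)
7 - 11*X = 7 - 11*(-14) = 7 + 154 = 161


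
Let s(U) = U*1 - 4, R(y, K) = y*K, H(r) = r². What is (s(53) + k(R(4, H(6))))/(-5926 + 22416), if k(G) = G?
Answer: 193/16490 ≈ 0.011704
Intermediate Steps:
R(y, K) = K*y
s(U) = -4 + U (s(U) = U - 4 = -4 + U)
(s(53) + k(R(4, H(6))))/(-5926 + 22416) = ((-4 + 53) + 6²*4)/(-5926 + 22416) = (49 + 36*4)/16490 = (49 + 144)*(1/16490) = 193*(1/16490) = 193/16490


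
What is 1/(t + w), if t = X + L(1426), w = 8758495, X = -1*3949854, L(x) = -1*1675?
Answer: 1/4806966 ≈ 2.0803e-7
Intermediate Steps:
L(x) = -1675
X = -3949854
t = -3951529 (t = -3949854 - 1675 = -3951529)
1/(t + w) = 1/(-3951529 + 8758495) = 1/4806966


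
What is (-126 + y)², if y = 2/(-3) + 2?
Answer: 139876/9 ≈ 15542.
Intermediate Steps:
y = 4/3 (y = -⅓*2 + 2 = -⅔ + 2 = 4/3 ≈ 1.3333)
(-126 + y)² = (-126 + 4/3)² = (-374/3)² = 139876/9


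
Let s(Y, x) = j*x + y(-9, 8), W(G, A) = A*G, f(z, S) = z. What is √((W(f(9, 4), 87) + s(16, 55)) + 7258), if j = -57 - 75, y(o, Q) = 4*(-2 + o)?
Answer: √737 ≈ 27.148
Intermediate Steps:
y(o, Q) = -8 + 4*o
j = -132
s(Y, x) = -44 - 132*x (s(Y, x) = -132*x + (-8 + 4*(-9)) = -132*x + (-8 - 36) = -132*x - 44 = -44 - 132*x)
√((W(f(9, 4), 87) + s(16, 55)) + 7258) = √((87*9 + (-44 - 132*55)) + 7258) = √((783 + (-44 - 7260)) + 7258) = √((783 - 7304) + 7258) = √(-6521 + 7258) = √737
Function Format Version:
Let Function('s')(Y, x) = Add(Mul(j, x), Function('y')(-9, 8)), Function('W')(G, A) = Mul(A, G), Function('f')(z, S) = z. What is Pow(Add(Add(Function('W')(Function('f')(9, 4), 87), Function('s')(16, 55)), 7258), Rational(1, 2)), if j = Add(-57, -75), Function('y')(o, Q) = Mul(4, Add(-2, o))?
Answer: Pow(737, Rational(1, 2)) ≈ 27.148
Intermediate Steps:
Function('y')(o, Q) = Add(-8, Mul(4, o))
j = -132
Function('s')(Y, x) = Add(-44, Mul(-132, x)) (Function('s')(Y, x) = Add(Mul(-132, x), Add(-8, Mul(4, -9))) = Add(Mul(-132, x), Add(-8, -36)) = Add(Mul(-132, x), -44) = Add(-44, Mul(-132, x)))
Pow(Add(Add(Function('W')(Function('f')(9, 4), 87), Function('s')(16, 55)), 7258), Rational(1, 2)) = Pow(Add(Add(Mul(87, 9), Add(-44, Mul(-132, 55))), 7258), Rational(1, 2)) = Pow(Add(Add(783, Add(-44, -7260)), 7258), Rational(1, 2)) = Pow(Add(Add(783, -7304), 7258), Rational(1, 2)) = Pow(Add(-6521, 7258), Rational(1, 2)) = Pow(737, Rational(1, 2))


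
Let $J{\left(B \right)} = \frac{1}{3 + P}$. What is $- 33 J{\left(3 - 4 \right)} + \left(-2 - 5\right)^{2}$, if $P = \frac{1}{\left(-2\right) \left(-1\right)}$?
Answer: $\frac{277}{7} \approx 39.571$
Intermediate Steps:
$P = \frac{1}{2}$ ($P = \left(- \frac{1}{2}\right) \left(-1\right) = \frac{1}{2} \approx 0.5$)
$J{\left(B \right)} = \frac{2}{7}$ ($J{\left(B \right)} = \frac{1}{3 + \frac{1}{2}} = \frac{1}{\frac{7}{2}} = \frac{2}{7}$)
$- 33 J{\left(3 - 4 \right)} + \left(-2 - 5\right)^{2} = \left(-33\right) \frac{2}{7} + \left(-2 - 5\right)^{2} = - \frac{66}{7} + \left(-7\right)^{2} = - \frac{66}{7} + 49 = \frac{277}{7}$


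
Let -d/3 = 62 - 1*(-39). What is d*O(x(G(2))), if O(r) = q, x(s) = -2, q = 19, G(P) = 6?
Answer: -5757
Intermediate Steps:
d = -303 (d = -3*(62 - 1*(-39)) = -3*(62 + 39) = -3*101 = -303)
O(r) = 19
d*O(x(G(2))) = -303*19 = -5757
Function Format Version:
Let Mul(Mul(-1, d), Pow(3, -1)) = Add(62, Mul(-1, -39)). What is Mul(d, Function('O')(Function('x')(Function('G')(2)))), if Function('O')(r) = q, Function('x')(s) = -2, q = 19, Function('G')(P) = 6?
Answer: -5757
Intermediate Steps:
d = -303 (d = Mul(-3, Add(62, Mul(-1, -39))) = Mul(-3, Add(62, 39)) = Mul(-3, 101) = -303)
Function('O')(r) = 19
Mul(d, Function('O')(Function('x')(Function('G')(2)))) = Mul(-303, 19) = -5757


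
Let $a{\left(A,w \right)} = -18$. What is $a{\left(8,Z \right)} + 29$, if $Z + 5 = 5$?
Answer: $11$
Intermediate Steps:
$Z = 0$ ($Z = -5 + 5 = 0$)
$a{\left(8,Z \right)} + 29 = -18 + 29 = 11$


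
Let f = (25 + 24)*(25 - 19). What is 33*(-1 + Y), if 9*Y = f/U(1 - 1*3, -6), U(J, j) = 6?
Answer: 440/3 ≈ 146.67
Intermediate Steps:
f = 294 (f = 49*6 = 294)
Y = 49/9 (Y = (294/6)/9 = (294*(1/6))/9 = (1/9)*49 = 49/9 ≈ 5.4444)
33*(-1 + Y) = 33*(-1 + 49/9) = 33*(40/9) = 440/3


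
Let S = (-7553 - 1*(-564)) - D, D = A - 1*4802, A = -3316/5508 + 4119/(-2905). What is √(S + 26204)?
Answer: √4744936640849405/444465 ≈ 154.98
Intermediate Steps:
A = -8080108/4000185 (A = -3316*1/5508 + 4119*(-1/2905) = -829/1377 - 4119/2905 = -8080108/4000185 ≈ -2.0199)
D = -19216968478/4000185 (D = -8080108/4000185 - 1*4802 = -8080108/4000185 - 4802 = -19216968478/4000185 ≈ -4804.0)
S = -8740324487/4000185 (S = (-7553 - 1*(-564)) - 1*(-19216968478/4000185) = (-7553 + 564) + 19216968478/4000185 = -6989 + 19216968478/4000185 = -8740324487/4000185 ≈ -2185.0)
√(S + 26204) = √(-8740324487/4000185 + 26204) = √(96080523253/4000185) = √4744936640849405/444465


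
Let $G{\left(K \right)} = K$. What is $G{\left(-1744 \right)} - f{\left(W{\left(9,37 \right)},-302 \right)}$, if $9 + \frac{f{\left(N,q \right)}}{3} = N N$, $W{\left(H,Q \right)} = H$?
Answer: $-1960$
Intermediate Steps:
$f{\left(N,q \right)} = -27 + 3 N^{2}$ ($f{\left(N,q \right)} = -27 + 3 N N = -27 + 3 N^{2}$)
$G{\left(-1744 \right)} - f{\left(W{\left(9,37 \right)},-302 \right)} = -1744 - \left(-27 + 3 \cdot 9^{2}\right) = -1744 - \left(-27 + 3 \cdot 81\right) = -1744 - \left(-27 + 243\right) = -1744 - 216 = -1960$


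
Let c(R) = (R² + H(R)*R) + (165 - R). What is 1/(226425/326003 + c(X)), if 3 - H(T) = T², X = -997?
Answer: 326003/323401220161884 ≈ 1.0080e-9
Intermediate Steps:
H(T) = 3 - T²
c(R) = 165 + R² - R + R*(3 - R²) (c(R) = (R² + (3 - R²)*R) + (165 - R) = (R² + R*(3 - R²)) + (165 - R) = 165 + R² - R + R*(3 - R²))
1/(226425/326003 + c(X)) = 1/(226425/326003 + (165 + (-997)² - 1*(-997)³ + 2*(-997))) = 1/(226425*(1/326003) + (165 + 994009 - 1*(-991026973) - 1994)) = 1/(226425/326003 + (165 + 994009 + 991026973 - 1994)) = 1/(226425/326003 + 992019153) = 1/(323401220161884/326003) = 326003/323401220161884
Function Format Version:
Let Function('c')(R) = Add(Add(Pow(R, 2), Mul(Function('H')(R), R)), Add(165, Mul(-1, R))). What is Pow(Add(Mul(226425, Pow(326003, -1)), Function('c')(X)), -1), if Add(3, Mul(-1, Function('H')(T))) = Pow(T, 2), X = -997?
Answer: Rational(326003, 323401220161884) ≈ 1.0080e-9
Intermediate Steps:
Function('H')(T) = Add(3, Mul(-1, Pow(T, 2)))
Function('c')(R) = Add(165, Pow(R, 2), Mul(-1, R), Mul(R, Add(3, Mul(-1, Pow(R, 2))))) (Function('c')(R) = Add(Add(Pow(R, 2), Mul(Add(3, Mul(-1, Pow(R, 2))), R)), Add(165, Mul(-1, R))) = Add(Add(Pow(R, 2), Mul(R, Add(3, Mul(-1, Pow(R, 2))))), Add(165, Mul(-1, R))) = Add(165, Pow(R, 2), Mul(-1, R), Mul(R, Add(3, Mul(-1, Pow(R, 2))))))
Pow(Add(Mul(226425, Pow(326003, -1)), Function('c')(X)), -1) = Pow(Add(Mul(226425, Pow(326003, -1)), Add(165, Pow(-997, 2), Mul(-1, Pow(-997, 3)), Mul(2, -997))), -1) = Pow(Add(Mul(226425, Rational(1, 326003)), Add(165, 994009, Mul(-1, -991026973), -1994)), -1) = Pow(Add(Rational(226425, 326003), Add(165, 994009, 991026973, -1994)), -1) = Pow(Add(Rational(226425, 326003), 992019153), -1) = Pow(Rational(323401220161884, 326003), -1) = Rational(326003, 323401220161884)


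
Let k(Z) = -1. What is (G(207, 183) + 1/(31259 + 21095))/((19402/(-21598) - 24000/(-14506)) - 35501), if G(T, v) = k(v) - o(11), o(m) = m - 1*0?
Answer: 49207538627309/145573533367218000 ≈ 0.00033803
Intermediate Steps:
o(m) = m (o(m) = m + 0 = m)
G(T, v) = -12 (G(T, v) = -1 - 1*11 = -1 - 11 = -12)
(G(207, 183) + 1/(31259 + 21095))/((19402/(-21598) - 24000/(-14506)) - 35501) = (-12 + 1/(31259 + 21095))/((19402/(-21598) - 24000/(-14506)) - 35501) = (-12 + 1/52354)/((19402*(-1/21598) - 24000*(-1/14506)) - 35501) = (-12 + 1/52354)/((-9701/10799 + 12000/7253) - 35501) = -628247/(52354*(59226647/78325147 - 35501)) = -628247/(52354*(-2780561817000/78325147)) = -628247/52354*(-78325147/2780561817000) = 49207538627309/145573533367218000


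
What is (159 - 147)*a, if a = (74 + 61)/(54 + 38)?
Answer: 405/23 ≈ 17.609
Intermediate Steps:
a = 135/92 ≈ 1.4674
(159 - 147)*a = (159 - 147)*(135/92) = 12*(135/92) = 405/23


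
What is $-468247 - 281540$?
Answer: $-749787$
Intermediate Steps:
$-468247 - 281540 = -749787$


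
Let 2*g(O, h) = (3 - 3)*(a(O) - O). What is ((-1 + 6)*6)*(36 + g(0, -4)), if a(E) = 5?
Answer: 1080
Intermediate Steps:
g(O, h) = 0 (g(O, h) = ((3 - 3)*(5 - O))/2 = (0*(5 - O))/2 = (½)*0 = 0)
((-1 + 6)*6)*(36 + g(0, -4)) = ((-1 + 6)*6)*(36 + 0) = (5*6)*36 = 30*36 = 1080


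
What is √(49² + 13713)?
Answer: √16114 ≈ 126.94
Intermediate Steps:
√(49² + 13713) = √(2401 + 13713) = √16114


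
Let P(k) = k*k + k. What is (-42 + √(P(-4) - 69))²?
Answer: (42 - I*√57)² ≈ 1707.0 - 634.19*I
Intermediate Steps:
P(k) = k + k² (P(k) = k² + k = k + k²)
(-42 + √(P(-4) - 69))² = (-42 + √(-4*(1 - 4) - 69))² = (-42 + √(-4*(-3) - 69))² = (-42 + √(12 - 69))² = (-42 + √(-57))² = (-42 + I*√57)²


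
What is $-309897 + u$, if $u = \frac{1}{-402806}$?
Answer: $- \frac{124828370983}{402806} \approx -3.099 \cdot 10^{5}$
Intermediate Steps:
$u = - \frac{1}{402806} \approx -2.4826 \cdot 10^{-6}$
$-309897 + u = -309897 - \frac{1}{402806} = - \frac{124828370983}{402806}$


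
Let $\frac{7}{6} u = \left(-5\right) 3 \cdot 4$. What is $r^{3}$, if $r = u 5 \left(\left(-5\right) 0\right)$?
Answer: $0$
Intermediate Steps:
$u = - \frac{360}{7}$ ($u = \frac{6 \left(-5\right) 3 \cdot 4}{7} = \frac{6 \left(\left(-15\right) 4\right)}{7} = \frac{6}{7} \left(-60\right) = - \frac{360}{7} \approx -51.429$)
$r = 0$ ($r = \left(- \frac{360}{7}\right) 5 \left(\left(-5\right) 0\right) = \left(- \frac{1800}{7}\right) 0 = 0$)
$r^{3} = 0^{3} = 0$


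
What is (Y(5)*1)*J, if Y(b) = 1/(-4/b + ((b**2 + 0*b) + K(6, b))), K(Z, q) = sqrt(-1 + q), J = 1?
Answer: 5/131 ≈ 0.038168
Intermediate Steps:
Y(b) = 1/(b**2 + sqrt(-1 + b) - 4/b) (Y(b) = 1/(-4/b + ((b**2 + 0*b) + sqrt(-1 + b))) = 1/(-4/b + ((b**2 + 0) + sqrt(-1 + b))) = 1/(-4/b + (b**2 + sqrt(-1 + b))) = 1/(b**2 + sqrt(-1 + b) - 4/b))
(Y(5)*1)*J = ((5/(-4 + 5**3 + 5*sqrt(-1 + 5)))*1)*1 = ((5/(-4 + 125 + 5*sqrt(4)))*1)*1 = ((5/(-4 + 125 + 5*2))*1)*1 = ((5/(-4 + 125 + 10))*1)*1 = ((5/131)*1)*1 = (5/131)*1 = 5/131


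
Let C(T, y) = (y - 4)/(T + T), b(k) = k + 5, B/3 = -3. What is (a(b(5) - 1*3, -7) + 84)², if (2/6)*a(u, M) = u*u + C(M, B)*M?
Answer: 178929/4 ≈ 44732.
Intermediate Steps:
B = -9 (B = 3*(-3) = -9)
b(k) = 5 + k
C(T, y) = (-4 + y)/(2*T) (C(T, y) = (-4 + y)/((2*T)) = (-4 + y)*(1/(2*T)) = (-4 + y)/(2*T))
a(u, M) = -39/2 + 3*u² (a(u, M) = 3*(u*u + ((-4 - 9)/(2*M))*M) = 3*(u² + ((½)*(-13)/M)*M) = 3*(u² + (-13/(2*M))*M) = 3*(u² - 13/2) = 3*(-13/2 + u²) = -39/2 + 3*u²)
(a(b(5) - 1*3, -7) + 84)² = ((-39/2 + 3*((5 + 5) - 1*3)²) + 84)² = ((-39/2 + 3*(10 - 3)²) + 84)² = ((-39/2 + 3*7²) + 84)² = ((-39/2 + 3*49) + 84)² = ((-39/2 + 147) + 84)² = (255/2 + 84)² = (423/2)² = 178929/4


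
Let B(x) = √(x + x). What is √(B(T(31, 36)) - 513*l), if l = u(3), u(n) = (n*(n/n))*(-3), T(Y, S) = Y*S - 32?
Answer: √(4617 + 2*√542) ≈ 68.290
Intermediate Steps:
T(Y, S) = -32 + S*Y (T(Y, S) = S*Y - 32 = -32 + S*Y)
B(x) = √2*√x (B(x) = √(2*x) = √2*√x)
u(n) = -3*n (u(n) = (n*1)*(-3) = n*(-3) = -3*n)
l = -9 (l = -3*3 = -9)
√(B(T(31, 36)) - 513*l) = √(√2*√(-32 + 36*31) - 513*(-9)) = √(√2*√(-32 + 1116) + 4617) = √(√2*√1084 + 4617) = √(√2*(2*√271) + 4617) = √(2*√542 + 4617) = √(4617 + 2*√542)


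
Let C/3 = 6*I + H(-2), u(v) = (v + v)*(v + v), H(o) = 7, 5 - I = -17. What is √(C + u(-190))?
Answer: √144817 ≈ 380.55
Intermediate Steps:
I = 22 (I = 5 - 1*(-17) = 5 + 17 = 22)
u(v) = 4*v² (u(v) = (2*v)*(2*v) = 4*v²)
C = 417 (C = 3*(6*22 + 7) = 3*(132 + 7) = 3*139 = 417)
√(C + u(-190)) = √(417 + 4*(-190)²) = √(417 + 4*36100) = √(417 + 144400) = √144817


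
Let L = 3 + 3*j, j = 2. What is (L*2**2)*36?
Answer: 1296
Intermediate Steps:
L = 9 (L = 3 + 3*2 = 3 + 6 = 9)
(L*2**2)*36 = (9*2**2)*36 = (9*4)*36 = 36*36 = 1296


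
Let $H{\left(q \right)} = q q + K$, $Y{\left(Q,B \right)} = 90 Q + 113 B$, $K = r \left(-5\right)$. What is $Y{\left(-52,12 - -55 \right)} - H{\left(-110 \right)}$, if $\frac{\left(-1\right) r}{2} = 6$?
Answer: $-9269$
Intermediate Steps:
$r = -12$ ($r = \left(-2\right) 6 = -12$)
$K = 60$ ($K = \left(-12\right) \left(-5\right) = 60$)
$H{\left(q \right)} = 60 + q^{2}$ ($H{\left(q \right)} = q q + 60 = q^{2} + 60 = 60 + q^{2}$)
$Y{\left(-52,12 - -55 \right)} - H{\left(-110 \right)} = \left(90 \left(-52\right) + 113 \left(12 - -55\right)\right) - \left(60 + \left(-110\right)^{2}\right) = \left(-4680 + 113 \left(12 + 55\right)\right) - \left(60 + 12100\right) = \left(-4680 + 113 \cdot 67\right) - 12160 = \left(-4680 + 7571\right) - 12160 = 2891 - 12160 = -9269$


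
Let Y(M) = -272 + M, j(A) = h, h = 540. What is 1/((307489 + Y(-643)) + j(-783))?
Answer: 1/307114 ≈ 3.2561e-6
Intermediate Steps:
j(A) = 540
1/((307489 + Y(-643)) + j(-783)) = 1/((307489 + (-272 - 643)) + 540) = 1/((307489 - 915) + 540) = 1/(306574 + 540) = 1/307114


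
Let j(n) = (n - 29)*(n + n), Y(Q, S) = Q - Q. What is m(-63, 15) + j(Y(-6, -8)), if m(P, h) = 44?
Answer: 44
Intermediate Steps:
Y(Q, S) = 0
j(n) = 2*n*(-29 + n) (j(n) = (-29 + n)*(2*n) = 2*n*(-29 + n))
m(-63, 15) + j(Y(-6, -8)) = 44 + 2*0*(-29 + 0) = 44 + 2*0*(-29) = 44 + 0 = 44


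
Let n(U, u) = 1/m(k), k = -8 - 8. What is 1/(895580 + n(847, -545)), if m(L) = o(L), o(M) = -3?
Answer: 3/2686739 ≈ 1.1166e-6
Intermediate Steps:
k = -16
m(L) = -3
n(U, u) = -⅓ (n(U, u) = 1/(-3) = -⅓)
1/(895580 + n(847, -545)) = 1/(895580 - ⅓) = 1/(2686739/3) = 3/2686739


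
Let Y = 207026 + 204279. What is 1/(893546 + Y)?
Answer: 1/1304851 ≈ 7.6637e-7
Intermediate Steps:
Y = 411305
1/(893546 + Y) = 1/(893546 + 411305) = 1/1304851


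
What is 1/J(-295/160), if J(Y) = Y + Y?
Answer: -16/59 ≈ -0.27119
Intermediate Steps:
J(Y) = 2*Y
1/J(-295/160) = 1/(2*(-295/160)) = 1/(2*(-295*1/160)) = 1/(2*(-59/32)) = 1/(-59/16) = -16/59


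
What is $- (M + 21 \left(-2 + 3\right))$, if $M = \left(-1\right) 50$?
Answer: $29$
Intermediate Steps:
$M = -50$
$- (M + 21 \left(-2 + 3\right)) = - (-50 + 21 \left(-2 + 3\right)) = - (-50 + 21 \cdot 1) = - (-50 + 21) = \left(-1\right) \left(-29\right) = 29$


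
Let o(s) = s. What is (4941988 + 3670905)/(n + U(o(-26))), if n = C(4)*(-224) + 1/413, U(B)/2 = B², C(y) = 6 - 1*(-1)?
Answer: -3557124809/89207 ≈ -39875.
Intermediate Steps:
C(y) = 7 (C(y) = 6 + 1 = 7)
U(B) = 2*B²
n = -647583/413 (n = 7*(-224) + 1/413 = -1568 + 1/413 = -647583/413 ≈ -1568.0)
(4941988 + 3670905)/(n + U(o(-26))) = (4941988 + 3670905)/(-647583/413 + 2*(-26)²) = 8612893/(-647583/413 + 2*676) = 8612893/(-647583/413 + 1352) = 8612893/(-89207/413) = 8612893*(-413/89207) = -3557124809/89207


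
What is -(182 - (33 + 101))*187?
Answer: -8976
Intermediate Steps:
-(182 - (33 + 101))*187 = -(182 - 1*134)*187 = -(182 - 134)*187 = -48*187 = -1*8976 = -8976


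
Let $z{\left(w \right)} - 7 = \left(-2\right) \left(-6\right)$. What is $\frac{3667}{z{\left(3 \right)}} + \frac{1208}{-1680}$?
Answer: $\frac{40379}{210} \approx 192.28$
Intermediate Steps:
$z{\left(w \right)} = 19$ ($z{\left(w \right)} = 7 - -12 = 7 + 12 = 19$)
$\frac{3667}{z{\left(3 \right)}} + \frac{1208}{-1680} = \frac{3667}{19} + \frac{1208}{-1680} = 3667 \cdot \frac{1}{19} + 1208 \left(- \frac{1}{1680}\right) = 193 - \frac{151}{210} = \frac{40379}{210}$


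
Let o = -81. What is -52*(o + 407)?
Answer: -16952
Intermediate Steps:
-52*(o + 407) = -52*(-81 + 407) = -52*326 = -16952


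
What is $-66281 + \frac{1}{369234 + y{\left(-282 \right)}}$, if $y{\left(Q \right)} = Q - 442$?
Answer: $- \frac{24425211309}{368510} \approx -66281.0$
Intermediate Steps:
$y{\left(Q \right)} = -442 + Q$
$-66281 + \frac{1}{369234 + y{\left(-282 \right)}} = -66281 + \frac{1}{369234 - 724} = -66281 + \frac{1}{368510} = - \frac{24425211309}{368510}$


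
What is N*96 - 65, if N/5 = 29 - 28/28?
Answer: 13375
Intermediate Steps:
N = 140 (N = 5*(29 - 28/28) = 5*(29 - 1*1) = 5*(29 - 1) = 5*28 = 140)
N*96 - 65 = 140*96 - 65 = 13440 - 65 = 13375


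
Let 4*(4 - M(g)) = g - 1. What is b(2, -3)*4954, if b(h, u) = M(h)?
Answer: 37155/2 ≈ 18578.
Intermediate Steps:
M(g) = 17/4 - g/4 (M(g) = 4 - (g - 1)/4 = 4 - (-1 + g)/4 = 4 + (1/4 - g/4) = 17/4 - g/4)
b(h, u) = 17/4 - h/4
b(2, -3)*4954 = (17/4 - 1/4*2)*4954 = (17/4 - 1/2)*4954 = (15/4)*4954 = 37155/2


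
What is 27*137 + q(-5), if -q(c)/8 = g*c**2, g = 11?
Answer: 1499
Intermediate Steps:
q(c) = -88*c**2
27*137 + q(-5) = 27*137 - 88*(-5)**2 = 3699 - 88*25 = 3699 - 2200 = 1499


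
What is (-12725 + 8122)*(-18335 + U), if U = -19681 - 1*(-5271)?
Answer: 150725235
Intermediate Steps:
U = -14410 (U = -19681 + 5271 = -14410)
(-12725 + 8122)*(-18335 + U) = (-12725 + 8122)*(-18335 - 14410) = -4603*(-32745) = 150725235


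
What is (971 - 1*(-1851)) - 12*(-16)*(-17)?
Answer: -442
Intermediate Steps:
(971 - 1*(-1851)) - 12*(-16)*(-17) = (971 + 1851) + 192*(-17) = 2822 - 3264 = -442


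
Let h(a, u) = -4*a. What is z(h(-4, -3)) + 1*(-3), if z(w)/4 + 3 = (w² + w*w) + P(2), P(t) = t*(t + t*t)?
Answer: 2081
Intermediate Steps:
P(t) = t*(t + t²)
z(w) = 36 + 8*w² (z(w) = -12 + 4*((w² + w*w) + 2²*(1 + 2)) = -12 + 4*((w² + w²) + 4*3) = -12 + 4*(2*w² + 12) = -12 + 4*(12 + 2*w²) = -12 + (48 + 8*w²) = 36 + 8*w²)
z(h(-4, -3)) + 1*(-3) = (36 + 8*(-4*(-4))²) + 1*(-3) = (36 + 8*16²) - 3 = (36 + 8*256) - 3 = (36 + 2048) - 3 = 2084 - 3 = 2081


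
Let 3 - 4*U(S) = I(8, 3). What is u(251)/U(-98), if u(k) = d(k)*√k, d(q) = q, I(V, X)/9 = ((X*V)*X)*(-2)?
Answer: 1004*√251/1299 ≈ 12.245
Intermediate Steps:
I(V, X) = -18*V*X² (I(V, X) = 9*(((X*V)*X)*(-2)) = 9*(((V*X)*X)*(-2)) = 9*((V*X²)*(-2)) = 9*(-2*V*X²) = -18*V*X²)
U(S) = 1299/4 (U(S) = ¾ - (-9)*8*3²/2 = ¾ - (-9)*8*9/2 = ¾ - ¼*(-1296) = ¾ + 324 = 1299/4)
u(k) = k^(3/2) (u(k) = k*√k = k^(3/2))
u(251)/U(-98) = 251^(3/2)/(1299/4) = (251*√251)*(4/1299) = 1004*√251/1299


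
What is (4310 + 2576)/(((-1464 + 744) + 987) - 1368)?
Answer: -6886/1101 ≈ -6.2543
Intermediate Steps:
(4310 + 2576)/(((-1464 + 744) + 987) - 1368) = 6886/((-720 + 987) - 1368) = 6886/(267 - 1368) = 6886/(-1101) = 6886*(-1/1101) = -6886/1101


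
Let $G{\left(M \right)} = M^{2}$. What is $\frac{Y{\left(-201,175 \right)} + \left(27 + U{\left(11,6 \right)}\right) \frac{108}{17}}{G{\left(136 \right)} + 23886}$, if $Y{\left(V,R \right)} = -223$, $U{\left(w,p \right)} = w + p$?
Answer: $\frac{961}{720494} \approx 0.0013338$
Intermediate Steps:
$U{\left(w,p \right)} = p + w$
$\frac{Y{\left(-201,175 \right)} + \left(27 + U{\left(11,6 \right)}\right) \frac{108}{17}}{G{\left(136 \right)} + 23886} = \frac{-223 + \left(27 + \left(6 + 11\right)\right) \frac{108}{17}}{136^{2} + 23886} = \frac{-223 + \left(27 + 17\right) 108 \cdot \frac{1}{17}}{18496 + 23886} = \frac{-223 + 44 \cdot \frac{108}{17}}{42382} = \left(-223 + \frac{4752}{17}\right) \frac{1}{42382} = \frac{961}{17} \cdot \frac{1}{42382} = \frac{961}{720494}$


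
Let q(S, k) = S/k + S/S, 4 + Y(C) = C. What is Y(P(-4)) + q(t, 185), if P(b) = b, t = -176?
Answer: -1471/185 ≈ -7.9514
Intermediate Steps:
Y(C) = -4 + C
q(S, k) = 1 + S/k (q(S, k) = S/k + 1 = 1 + S/k)
Y(P(-4)) + q(t, 185) = (-4 - 4) + (-176 + 185)/185 = -8 + (1/185)*9 = -8 + 9/185 = -1471/185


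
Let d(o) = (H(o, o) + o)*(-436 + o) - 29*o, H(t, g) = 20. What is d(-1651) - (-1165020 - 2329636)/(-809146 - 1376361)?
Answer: 7543877115776/2185507 ≈ 3.4518e+6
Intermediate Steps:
d(o) = -29*o + (-436 + o)*(20 + o) (d(o) = (20 + o)*(-436 + o) - 29*o = (-436 + o)*(20 + o) - 29*o = -29*o + (-436 + o)*(20 + o))
d(-1651) - (-1165020 - 2329636)/(-809146 - 1376361) = (-8720 + (-1651)² - 445*(-1651)) - (-1165020 - 2329636)/(-809146 - 1376361) = (-8720 + 2725801 + 734695) - (-3494656)/(-2185507) = 3451776 - (-3494656)*(-1)/2185507 = 3451776 - 1*3494656/2185507 = 3451776 - 3494656/2185507 = 7543877115776/2185507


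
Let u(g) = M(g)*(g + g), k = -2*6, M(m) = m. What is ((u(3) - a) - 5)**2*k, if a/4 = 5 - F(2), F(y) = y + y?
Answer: -972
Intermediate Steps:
k = -12
F(y) = 2*y
a = 4 (a = 4*(5 - 2*2) = 4*(5 - 1*4) = 4*(5 - 4) = 4*1 = 4)
u(g) = 2*g**2 (u(g) = g*(g + g) = g*(2*g) = 2*g**2)
((u(3) - a) - 5)**2*k = ((2*3**2 - 1*4) - 5)**2*(-12) = ((2*9 - 4) - 5)**2*(-12) = ((18 - 4) - 5)**2*(-12) = (14 - 5)**2*(-12) = 9**2*(-12) = 81*(-12) = -972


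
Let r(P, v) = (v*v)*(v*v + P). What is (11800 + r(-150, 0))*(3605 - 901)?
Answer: 31907200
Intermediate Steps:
r(P, v) = v²*(P + v²) (r(P, v) = v²*(v² + P) = v²*(P + v²))
(11800 + r(-150, 0))*(3605 - 901) = (11800 + 0²*(-150 + 0²))*(3605 - 901) = (11800 + 0*(-150 + 0))*2704 = (11800 + 0*(-150))*2704 = (11800 + 0)*2704 = 11800*2704 = 31907200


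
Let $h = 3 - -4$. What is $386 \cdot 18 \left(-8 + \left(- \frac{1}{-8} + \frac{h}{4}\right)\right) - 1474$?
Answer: $- \frac{88061}{2} \approx -44031.0$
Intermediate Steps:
$h = 7$ ($h = 3 + 4 = 7$)
$386 \cdot 18 \left(-8 + \left(- \frac{1}{-8} + \frac{h}{4}\right)\right) - 1474 = 386 \cdot 18 \left(-8 + \left(- \frac{1}{-8} + \frac{7}{4}\right)\right) - 1474 = 386 \cdot 18 \left(-8 + \left(\left(-1\right) \left(- \frac{1}{8}\right) + 7 \cdot \frac{1}{4}\right)\right) - 1474 = 386 \cdot 18 \left(-8 + \left(\frac{1}{8} + \frac{7}{4}\right)\right) - 1474 = 386 \cdot 18 \left(-8 + \frac{15}{8}\right) - 1474 = 386 \cdot 18 \left(- \frac{49}{8}\right) - 1474 = 386 \left(- \frac{441}{4}\right) - 1474 = - \frac{85113}{2} - 1474 = - \frac{88061}{2}$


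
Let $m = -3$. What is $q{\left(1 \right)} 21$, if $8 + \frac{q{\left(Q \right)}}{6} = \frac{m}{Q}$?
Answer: $-1386$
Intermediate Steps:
$q{\left(Q \right)} = -48 - \frac{18}{Q}$ ($q{\left(Q \right)} = -48 + 6 \left(- \frac{3}{Q}\right) = -48 - \frac{18}{Q}$)
$q{\left(1 \right)} 21 = \left(-48 - \frac{18}{1}\right) 21 = \left(-48 - 18\right) 21 = \left(-66\right) 21 = -1386$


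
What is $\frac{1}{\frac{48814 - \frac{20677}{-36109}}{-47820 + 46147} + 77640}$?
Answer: $\frac{60410357}{4688497472077} \approx 1.2885 \cdot 10^{-5}$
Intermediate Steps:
$\frac{1}{\frac{48814 - \frac{20677}{-36109}}{-47820 + 46147} + 77640} = \frac{1}{\frac{48814 - - \frac{20677}{36109}}{-1673} + 77640} = \frac{1}{\left(48814 + \frac{20677}{36109}\right) \left(- \frac{1}{1673}\right) + 77640} = \frac{1}{\frac{1762645403}{36109} \left(- \frac{1}{1673}\right) + 77640} = \frac{1}{- \frac{1762645403}{60410357} + 77640} = \frac{1}{\frac{4688497472077}{60410357}} = \frac{60410357}{4688497472077}$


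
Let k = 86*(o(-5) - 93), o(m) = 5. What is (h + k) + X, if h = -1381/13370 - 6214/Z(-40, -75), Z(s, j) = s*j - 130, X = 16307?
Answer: 957842827/109634 ≈ 8736.7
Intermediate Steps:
Z(s, j) = -130 + j*s (Z(s, j) = j*s - 130 = -130 + j*s)
h = -248699/109634 (h = -1381/13370 - 6214/(-130 - 75*(-40)) = -1381*1/13370 - 6214/(-130 + 3000) = -1381/13370 - 6214/2870 = -1381/13370 - 6214*1/2870 = -1381/13370 - 3107/1435 = -248699/109634 ≈ -2.2684)
k = -7568 (k = 86*(5 - 93) = 86*(-88) = -7568)
(h + k) + X = (-248699/109634 - 7568) + 16307 = -829958811/109634 + 16307 = 957842827/109634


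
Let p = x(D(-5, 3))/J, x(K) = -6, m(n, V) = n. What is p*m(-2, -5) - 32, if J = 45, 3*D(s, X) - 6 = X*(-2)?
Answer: -476/15 ≈ -31.733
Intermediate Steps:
D(s, X) = 2 - 2*X/3 (D(s, X) = 2 + (X*(-2))/3 = 2 + (-2*X)/3 = 2 - 2*X/3)
p = -2/15 (p = -6/45 = -6*1/45 = -2/15 ≈ -0.13333)
p*m(-2, -5) - 32 = -2/15*(-2) - 32 = 4/15 - 32 = -476/15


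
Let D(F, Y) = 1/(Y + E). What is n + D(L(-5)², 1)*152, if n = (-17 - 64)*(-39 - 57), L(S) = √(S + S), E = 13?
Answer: 54508/7 ≈ 7786.9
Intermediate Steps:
L(S) = √2*√S (L(S) = √(2*S) = √2*√S)
D(F, Y) = 1/(13 + Y) (D(F, Y) = 1/(Y + 13) = 1/(13 + Y))
n = 7776 (n = -81*(-96) = 7776)
n + D(L(-5)², 1)*152 = 7776 + 152/(13 + 1) = 7776 + 152/14 = 7776 + (1/14)*152 = 7776 + 76/7 = 54508/7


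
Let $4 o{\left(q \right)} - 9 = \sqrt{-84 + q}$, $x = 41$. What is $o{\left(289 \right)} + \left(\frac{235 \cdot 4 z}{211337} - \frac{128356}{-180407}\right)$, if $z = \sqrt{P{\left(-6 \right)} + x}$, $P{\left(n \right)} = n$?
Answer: $\frac{2137087}{721628} + \frac{\sqrt{205}}{4} + \frac{940 \sqrt{35}}{211337} \approx 6.5672$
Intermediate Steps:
$z = \sqrt{35}$ ($z = \sqrt{-6 + 41} = \sqrt{35} \approx 5.9161$)
$o{\left(q \right)} = \frac{9}{4} + \frac{\sqrt{-84 + q}}{4}$
$o{\left(289 \right)} + \left(\frac{235 \cdot 4 z}{211337} - \frac{128356}{-180407}\right) = \left(\frac{9}{4} + \frac{\sqrt{-84 + 289}}{4}\right) + \left(\frac{235 \cdot 4 \sqrt{35}}{211337} - \frac{128356}{-180407}\right) = \left(\frac{9}{4} + \frac{\sqrt{205}}{4}\right) + \left(940 \sqrt{35} \cdot \frac{1}{211337} - - \frac{128356}{180407}\right) = \left(\frac{9}{4} + \frac{\sqrt{205}}{4}\right) + \left(\frac{940 \sqrt{35}}{211337} + \frac{128356}{180407}\right) = \left(\frac{9}{4} + \frac{\sqrt{205}}{4}\right) + \left(\frac{128356}{180407} + \frac{940 \sqrt{35}}{211337}\right) = \frac{2137087}{721628} + \frac{\sqrt{205}}{4} + \frac{940 \sqrt{35}}{211337}$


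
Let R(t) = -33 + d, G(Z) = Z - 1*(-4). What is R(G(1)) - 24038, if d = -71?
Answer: -24142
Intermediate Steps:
G(Z) = 4 + Z (G(Z) = Z + 4 = 4 + Z)
R(t) = -104 (R(t) = -33 - 71 = -104)
R(G(1)) - 24038 = -104 - 24038 = -24142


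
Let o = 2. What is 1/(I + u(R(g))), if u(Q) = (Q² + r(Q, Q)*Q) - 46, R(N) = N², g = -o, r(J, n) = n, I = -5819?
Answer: -1/5833 ≈ -0.00017144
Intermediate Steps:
g = -2 (g = -1*2 = -2)
u(Q) = -46 + 2*Q² (u(Q) = (Q² + Q*Q) - 46 = (Q² + Q²) - 46 = 2*Q² - 46 = -46 + 2*Q²)
1/(I + u(R(g))) = 1/(-5819 + (-46 + 2*((-2)²)²)) = 1/(-5819 + (-46 + 2*4²)) = 1/(-5819 + (-46 + 2*16)) = 1/(-5819 + (-46 + 32)) = 1/(-5819 - 14) = 1/(-5833) = -1/5833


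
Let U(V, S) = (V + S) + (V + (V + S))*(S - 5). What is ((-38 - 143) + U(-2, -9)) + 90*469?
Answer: 42200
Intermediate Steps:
U(V, S) = S + V + (-5 + S)*(S + 2*V) (U(V, S) = (S + V) + (V + (S + V))*(-5 + S) = (S + V) + (S + 2*V)*(-5 + S) = (S + V) + (-5 + S)*(S + 2*V) = S + V + (-5 + S)*(S + 2*V))
((-38 - 143) + U(-2, -9)) + 90*469 = ((-38 - 143) + ((-9)**2 - 9*(-2) - 4*(-9) + 2*(-9)*(-2))) + 90*469 = (-181 + (81 + 18 + 36 + 36)) + 42210 = (-181 + 171) + 42210 = -10 + 42210 = 42200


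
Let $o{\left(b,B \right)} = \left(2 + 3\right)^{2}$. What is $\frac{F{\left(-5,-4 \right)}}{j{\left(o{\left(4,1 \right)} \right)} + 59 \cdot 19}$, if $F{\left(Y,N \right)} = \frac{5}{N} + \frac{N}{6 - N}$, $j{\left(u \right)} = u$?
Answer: $- \frac{11}{7640} \approx -0.0014398$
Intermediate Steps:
$o{\left(b,B \right)} = 25$ ($o{\left(b,B \right)} = 5^{2} = 25$)
$\frac{F{\left(-5,-4 \right)}}{j{\left(o{\left(4,1 \right)} \right)} + 59 \cdot 19} = \frac{\frac{1}{-4} \frac{1}{-6 - 4} \left(-30 - \left(-4\right)^{2} + 5 \left(-4\right)\right)}{25 + 59 \cdot 19} = \frac{\left(- \frac{1}{4}\right) \frac{1}{-10} \left(-30 - 16 - 20\right)}{25 + 1121} = \frac{\left(- \frac{1}{4}\right) \left(- \frac{1}{10}\right) \left(-30 - 16 - 20\right)}{1146} = \frac{\left(- \frac{1}{4}\right) \left(- \frac{1}{10}\right) \left(-66\right)}{1146} = \frac{1}{1146} \left(- \frac{33}{20}\right) = - \frac{11}{7640}$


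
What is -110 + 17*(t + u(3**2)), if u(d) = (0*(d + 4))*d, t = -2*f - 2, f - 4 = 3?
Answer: -382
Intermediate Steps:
f = 7 (f = 4 + 3 = 7)
t = -16 (t = -2*7 - 2 = -14 - 2 = -16)
u(d) = 0 (u(d) = (0*(4 + d))*d = 0*d = 0)
-110 + 17*(t + u(3**2)) = -110 + 17*(-16 + 0) = -110 + 17*(-16) = -110 - 272 = -382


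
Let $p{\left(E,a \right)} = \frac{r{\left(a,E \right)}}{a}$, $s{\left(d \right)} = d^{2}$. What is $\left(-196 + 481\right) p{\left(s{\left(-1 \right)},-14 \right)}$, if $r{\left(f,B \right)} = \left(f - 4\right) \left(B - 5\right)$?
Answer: $- \frac{10260}{7} \approx -1465.7$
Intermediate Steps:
$r{\left(f,B \right)} = \left(-5 + B\right) \left(-4 + f\right)$ ($r{\left(f,B \right)} = \left(-4 + f\right) \left(-5 + B\right) = \left(-5 + B\right) \left(-4 + f\right)$)
$p{\left(E,a \right)} = \frac{20 - 5 a - 4 E + E a}{a}$
$\left(-196 + 481\right) p{\left(s{\left(-1 \right)},-14 \right)} = \left(-196 + 481\right) \left(-5 + \left(-1\right)^{2} + \frac{20}{-14} - \frac{4 \left(-1\right)^{2}}{-14}\right) = 285 \left(-5 + 1 + 20 \left(- \frac{1}{14}\right) - 4 \left(- \frac{1}{14}\right)\right) = 285 \left(-5 + 1 - \frac{10}{7} + \frac{2}{7}\right) = 285 \left(- \frac{36}{7}\right) = - \frac{10260}{7}$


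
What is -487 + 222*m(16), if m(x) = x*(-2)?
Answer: -7591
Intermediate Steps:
m(x) = -2*x
-487 + 222*m(16) = -487 + 222*(-2*16) = -487 + 222*(-32) = -487 - 7104 = -7591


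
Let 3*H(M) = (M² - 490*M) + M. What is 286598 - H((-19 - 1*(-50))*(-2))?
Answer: 825632/3 ≈ 2.7521e+5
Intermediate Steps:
H(M) = -163*M + M²/3 (H(M) = ((M² - 490*M) + M)/3 = (M² - 489*M)/3 = -163*M + M²/3)
286598 - H((-19 - 1*(-50))*(-2)) = 286598 - (-19 - 1*(-50))*(-2)*(-489 + (-19 - 1*(-50))*(-2))/3 = 286598 - (-19 + 50)*(-2)*(-489 + (-19 + 50)*(-2))/3 = 286598 - 31*(-2)*(-489 + 31*(-2))/3 = 286598 - (-62)*(-489 - 62)/3 = 286598 - (-62)*(-551)/3 = 286598 - 1*34162/3 = 286598 - 34162/3 = 825632/3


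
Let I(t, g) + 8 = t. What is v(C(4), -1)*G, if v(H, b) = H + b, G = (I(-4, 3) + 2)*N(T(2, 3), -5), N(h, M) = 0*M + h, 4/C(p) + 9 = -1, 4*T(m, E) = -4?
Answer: -14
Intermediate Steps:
T(m, E) = -1 (T(m, E) = (1/4)*(-4) = -1)
C(p) = -2/5 (C(p) = 4/(-9 - 1) = 4/(-10) = 4*(-1/10) = -2/5)
I(t, g) = -8 + t
N(h, M) = h (N(h, M) = 0 + h = h)
G = 10 (G = ((-8 - 4) + 2)*(-1) = (-12 + 2)*(-1) = -10*(-1) = 10)
v(C(4), -1)*G = (-2/5 - 1)*10 = -7/5*10 = -14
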